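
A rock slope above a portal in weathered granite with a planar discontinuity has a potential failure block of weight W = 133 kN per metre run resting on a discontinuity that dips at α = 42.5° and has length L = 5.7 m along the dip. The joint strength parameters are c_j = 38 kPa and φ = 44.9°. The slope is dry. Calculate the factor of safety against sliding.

FS = 3.50

Resolving the block weight along and normal to the plane and applying the Mohr–Coulomb strength on the joint:
N' = W cosα = 133·cos42.5° = 98.1 kN/m
Driving force T = W sinα = 133·sin42.5° = 89.9 kN/m
Resisting force R = c_j·L + N'·tanφ = 38·5.7 + 98.1·tan44.9° = 216.6 + 97.7 = 314.3 kN/m
FS = R / T = 314.3 / 89.9 = 3.498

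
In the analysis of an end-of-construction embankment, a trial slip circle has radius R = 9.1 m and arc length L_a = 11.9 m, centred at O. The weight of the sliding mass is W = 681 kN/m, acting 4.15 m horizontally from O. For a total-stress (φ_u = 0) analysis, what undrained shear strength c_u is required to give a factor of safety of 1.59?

c_u = 41.5 kPa

FS = c_u·L_a·R / (W·d), so c_u = FS·W·d / (L_a·R).
c_u = 1.59·681·4.15 / (11.90·9.1) = 4493.6 / 108.29 = 41.50 kPa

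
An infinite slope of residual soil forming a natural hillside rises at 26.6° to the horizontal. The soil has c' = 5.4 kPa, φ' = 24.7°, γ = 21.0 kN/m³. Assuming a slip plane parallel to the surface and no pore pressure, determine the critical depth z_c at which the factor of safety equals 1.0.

z_c = 7.88 m

Setting FS = 1.00 in FS = [c' + γz cos²β tanφ'] / [γz sinβ cosβ] and solving for z:
z = c' / [γ cosβ (FS·sinβ − cosβ·tanφ')]
  = 5.4 / [21.0·cos26.6°·(1.00·sin26.6° − cos26.6°·tan24.7°)]
  = 5.4 / [21.0·0.8942·(1.00·0.4478 − 0.8942·0.4599)]
  = 5.4 / 0.6853 = 7.880 m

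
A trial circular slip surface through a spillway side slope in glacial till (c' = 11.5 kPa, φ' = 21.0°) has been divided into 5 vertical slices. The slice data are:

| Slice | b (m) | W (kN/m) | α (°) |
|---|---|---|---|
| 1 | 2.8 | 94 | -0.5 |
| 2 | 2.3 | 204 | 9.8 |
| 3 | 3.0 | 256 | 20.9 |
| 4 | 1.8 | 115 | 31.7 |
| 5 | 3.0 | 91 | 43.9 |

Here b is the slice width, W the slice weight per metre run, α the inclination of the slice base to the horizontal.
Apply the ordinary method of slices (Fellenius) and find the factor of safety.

FS = 1.75

Ordinary method of slices: FS = Σ[c'·Δl_i + (W_i cosα_i)·tanφ'] / Σ W_i sinα_i, with Δl_i = b_i / cosα_i.
Slice 1: Δl = 2.8/cos(-0.5°) = 2.800 m; N'_1 = 94·cos(-0.5°) = 94.0; c'Δl = 32.20; W sinα = -0.8
Slice 2: Δl = 2.3/cos9.8° = 2.334 m; N'_2 = 204·cos9.8° = 201.0; c'Δl = 26.84; W sinα = 34.7
Slice 3: Δl = 3.0/cos20.9° = 3.211 m; N'_3 = 256·cos20.9° = 239.2; c'Δl = 36.93; W sinα = 91.3
Slice 4: Δl = 1.8/cos31.7° = 2.116 m; N'_4 = 115·cos31.7° = 97.8; c'Δl = 24.33; W sinα = 60.4
Slice 5: Δl = 3.0/cos43.9° = 4.163 m; N'_5 = 91·cos43.9° = 65.6; c'Δl = 47.88; W sinα = 63.1
Σc'Δl = 168.2 kN/m; ΣN' = 697.6 kN/m; ΣW sinα = 248.8 kN/m
Resisting = 168.2 + 697.6·tan21.0° = 168.2 + 267.8 = 436.0 kN/m
FS = 436.0 / 248.8 = 1.753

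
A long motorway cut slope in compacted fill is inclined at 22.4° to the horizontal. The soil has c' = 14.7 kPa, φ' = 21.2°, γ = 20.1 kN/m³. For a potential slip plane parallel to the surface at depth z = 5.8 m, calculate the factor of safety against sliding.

For an infinite slope with a slip plane parallel to the surface (no pore pressure): FS = [c' + γz cos²β tanφ'] / [γz sinβ cosβ].
γz = 20.1·5.8 = 116.58 kN/m²
Numerator = 14.7 + 116.58·cos²22.4°·tan21.2° = 14.7 + 116.58·0.8548·0.3879 = 53.352 kPa
Denominator = 116.58·sin22.4°·cos22.4° = 116.58·0.3811·0.9245 = 41.073 kPa
FS = 53.352 / 41.073 = 1.299

FS = 1.30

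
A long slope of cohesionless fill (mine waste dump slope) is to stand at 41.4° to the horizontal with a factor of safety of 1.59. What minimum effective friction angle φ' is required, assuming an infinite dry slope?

FS = tanφ'/tanβ ⇒ tanφ' = FS · tanβ = 1.59 · tan41.4° = 1.4018
φ' = arctan(1.4018) = 54.50°

φ' = 54.5°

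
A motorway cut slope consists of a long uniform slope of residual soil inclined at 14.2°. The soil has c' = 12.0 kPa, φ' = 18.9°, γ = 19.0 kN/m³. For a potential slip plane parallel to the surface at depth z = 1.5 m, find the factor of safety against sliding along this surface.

For an infinite slope with a slip plane parallel to the surface (no pore pressure): FS = [c' + γz cos²β tanφ'] / [γz sinβ cosβ].
γz = 19.0·1.5 = 28.50 kN/m²
Numerator = 12.0 + 28.50·cos²14.2°·tan18.9° = 12.0 + 28.50·0.9398·0.3424 = 21.171 kPa
Denominator = 28.50·sin14.2°·cos14.2° = 28.50·0.2453·0.9694 = 6.778 kPa
FS = 21.171 / 6.778 = 3.124

FS = 3.12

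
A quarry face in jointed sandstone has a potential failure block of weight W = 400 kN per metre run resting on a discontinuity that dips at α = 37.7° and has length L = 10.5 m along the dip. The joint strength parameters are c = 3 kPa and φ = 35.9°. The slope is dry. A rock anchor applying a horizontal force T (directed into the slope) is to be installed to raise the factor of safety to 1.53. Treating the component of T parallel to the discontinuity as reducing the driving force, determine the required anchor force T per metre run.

Resolving forces along and normal to the sliding plane, with the horizontal anchor force T adding T·sinα to the effective normal force and T·cosα acting up the plane against the driving force:
FS = [cL + (W cosα + T sinα) tanφ] / [W sinα − T cosα]
Without the anchor: N' = 316.5 kN/m, driving T_d = 244.6 kN/m, resisting R = 3·10.5 + 316.5·tan35.9° = 260.6 kN/m, FS = 1.07.
Setting FS = 1.53 and solving for T:
1.53·(244.6 − T cos37.7°) = 260.6 + T sin37.7°·tan35.9°
T·(sin37.7°·tan35.9° + 1.53·cos37.7°) = 1.53·244.6 − 260.6
T·(0.6115·0.7239 + 1.53·0.7912) = 374.3 − 260.6 = 113.7
T·1.6532 = 113.7
T = 68.7 kN/m

T = 69 kN/m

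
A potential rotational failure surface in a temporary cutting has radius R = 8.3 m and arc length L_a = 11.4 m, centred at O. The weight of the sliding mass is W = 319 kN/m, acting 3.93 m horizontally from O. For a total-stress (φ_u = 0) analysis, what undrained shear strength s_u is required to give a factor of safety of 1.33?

s_u = 17.6 kPa

FS = s_u·L_a·R / (W·d), so s_u = FS·W·d / (L_a·R).
s_u = 1.33·319·3.93 / (11.40·8.3) = 1667.4 / 94.62 = 17.62 kPa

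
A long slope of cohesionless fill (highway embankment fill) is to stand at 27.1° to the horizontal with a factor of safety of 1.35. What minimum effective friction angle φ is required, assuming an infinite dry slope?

FS = tanφ/tanβ ⇒ tanφ = FS · tanβ = 1.35 · tan27.1° = 0.6908
φ = arctan(0.6908) = 34.64°

φ = 34.6°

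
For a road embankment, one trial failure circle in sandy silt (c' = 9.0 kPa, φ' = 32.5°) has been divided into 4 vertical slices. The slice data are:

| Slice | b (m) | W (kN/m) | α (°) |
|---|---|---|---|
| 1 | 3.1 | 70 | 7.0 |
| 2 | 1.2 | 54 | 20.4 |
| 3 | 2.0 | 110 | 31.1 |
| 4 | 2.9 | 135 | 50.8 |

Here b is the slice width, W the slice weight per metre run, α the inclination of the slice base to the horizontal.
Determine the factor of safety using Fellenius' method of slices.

FS = 1.55

Ordinary method of slices: FS = Σ[c'·Δl_i + (W_i cosα_i)·tanφ'] / Σ W_i sinα_i, with Δl_i = b_i / cosα_i.
Slice 1: Δl = 3.1/cos7.0° = 3.123 m; N'_1 = 70·cos7.0° = 69.5; c'Δl = 28.11; W sinα = 8.5
Slice 2: Δl = 1.2/cos20.4° = 1.280 m; N'_2 = 54·cos20.4° = 50.6; c'Δl = 11.52; W sinα = 18.8
Slice 3: Δl = 2.0/cos31.1° = 2.336 m; N'_3 = 110·cos31.1° = 94.2; c'Δl = 21.02; W sinα = 56.8
Slice 4: Δl = 2.9/cos50.8° = 4.588 m; N'_4 = 135·cos50.8° = 85.3; c'Δl = 41.30; W sinα = 104.6
Σc'Δl = 101.9 kN/m; ΣN' = 299.6 kN/m; ΣW sinα = 188.8 kN/m
Resisting = 101.9 + 299.6·tan32.5° = 101.9 + 190.9 = 292.8 kN/m
FS = 292.8 / 188.8 = 1.551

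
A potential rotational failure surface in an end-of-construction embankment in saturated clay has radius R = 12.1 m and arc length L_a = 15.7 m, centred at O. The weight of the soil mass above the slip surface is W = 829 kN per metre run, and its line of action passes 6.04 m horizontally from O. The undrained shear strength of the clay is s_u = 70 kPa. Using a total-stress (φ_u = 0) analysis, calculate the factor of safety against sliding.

Taking moments about the centre O, the resisting moment is provided by the undrained shear strength acting along the arc:
M_R = s_u·L_a·R = 70·15.70·12.1 = 13297.9 kN·m/m
M_D = W·d = 829·6.04 = 5007.2 kN·m/m
FS = M_R / M_D = 13297.9 / 5007.2 = 2.656

FS = 2.66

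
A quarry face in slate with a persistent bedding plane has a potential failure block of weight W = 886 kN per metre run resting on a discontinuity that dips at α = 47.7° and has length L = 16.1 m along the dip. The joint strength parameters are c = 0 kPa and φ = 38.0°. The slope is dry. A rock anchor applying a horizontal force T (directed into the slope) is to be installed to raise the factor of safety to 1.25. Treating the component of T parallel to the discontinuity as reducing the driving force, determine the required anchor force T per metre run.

Resolving forces along and normal to the sliding plane, with the horizontal anchor force T adding T·sinα to the effective normal force and T·cosα acting up the plane against the driving force:
FS = [cL + (W cosα + T sinα) tanφ] / [W sinα − T cosα]
Without the anchor: N' = 596.3 kN/m, driving T_d = 655.3 kN/m, resisting R = 0·16.1 + 596.3·tan38.0° = 465.9 kN/m, FS = 0.71.
Setting FS = 1.25 and solving for T:
1.25·(655.3 − T cos47.7°) = 465.9 + T sin47.7°·tan38.0°
T·(sin47.7°·tan38.0° + 1.25·cos47.7°) = 1.25·655.3 − 465.9
T·(0.7396·0.7813 + 1.25·0.6730) = 819.1 − 465.9 = 353.3
T·1.4191 = 353.3
T = 248.9 kN/m

T = 249 kN/m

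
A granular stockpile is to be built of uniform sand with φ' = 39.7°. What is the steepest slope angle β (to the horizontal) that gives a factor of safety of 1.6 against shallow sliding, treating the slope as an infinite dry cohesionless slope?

β = 27.4°

For an infinite dry cohesionless slope FS = tanφ'/tanβ, so tanβ = tanφ' / FS.
tanβ = tan39.7° / 1.6 = 0.8302 / 1.6 = 0.5189
β = arctan(0.5189) = 27.42°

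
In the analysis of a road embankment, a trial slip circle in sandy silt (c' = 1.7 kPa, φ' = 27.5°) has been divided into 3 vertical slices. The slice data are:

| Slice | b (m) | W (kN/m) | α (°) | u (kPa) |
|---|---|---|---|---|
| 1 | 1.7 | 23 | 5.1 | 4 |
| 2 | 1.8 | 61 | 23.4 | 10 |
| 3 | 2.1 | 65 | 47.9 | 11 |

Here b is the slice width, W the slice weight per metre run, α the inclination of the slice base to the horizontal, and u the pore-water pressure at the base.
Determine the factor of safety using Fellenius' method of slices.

FS = 0.59

Ordinary method of slices: FS = Σ[c'·Δl_i + (W_i cosα_i − u_i·Δl_i)·tanφ'] / Σ W_i sinα_i, with Δl_i = b_i / cosα_i.
Slice 1: Δl = 1.7/cos5.1° = 1.707 m; N'_1 = 23·cos5.1° − 4·1.707 = 16.1; c'Δl = 2.90; W sinα = 2.0
Slice 2: Δl = 1.8/cos23.4° = 1.961 m; N'_2 = 61·cos23.4° − 10·1.961 = 36.4; c'Δl = 3.33; W sinα = 24.2
Slice 3: Δl = 2.1/cos47.9° = 3.132 m; N'_3 = 65·cos47.9° − 11·3.132 = 9.1; c'Δl = 5.32; W sinα = 48.2
Σc'Δl = 11.6 kN/m; ΣN' = 61.6 kN/m; ΣW sinα = 74.5 kN/m
Resisting = 11.6 + 61.6·tan27.5° = 11.6 + 32.1 = 43.6 kN/m
FS = 43.6 / 74.5 = 0.585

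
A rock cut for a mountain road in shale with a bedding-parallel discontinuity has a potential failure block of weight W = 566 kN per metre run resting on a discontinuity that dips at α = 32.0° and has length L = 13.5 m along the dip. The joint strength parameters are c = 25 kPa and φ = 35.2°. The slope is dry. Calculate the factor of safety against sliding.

FS = 2.25

Resolving the block weight along and normal to the plane and applying the Mohr–Coulomb strength on the joint:
N' = W cosα = 566·cos32.0° = 480.0 kN/m
Driving force T = W sinα = 566·sin32.0° = 299.9 kN/m
Resisting force R = c·L + N'·tanφ = 25·13.5 + 480.0·tan35.2° = 337.5 + 338.6 = 676.1 kN/m
FS = R / T = 676.1 / 299.9 = 2.254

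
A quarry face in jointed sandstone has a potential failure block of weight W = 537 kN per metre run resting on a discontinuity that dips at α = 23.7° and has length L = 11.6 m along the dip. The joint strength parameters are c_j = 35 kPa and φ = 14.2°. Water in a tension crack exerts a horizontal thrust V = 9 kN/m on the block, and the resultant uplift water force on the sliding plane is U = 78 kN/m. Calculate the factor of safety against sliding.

FS = 2.27

Resolving the block weight along and normal to the plane and applying the Mohr–Coulomb strength on the joint:
N' = W cosα − U − V sinα = 537·cos23.7° − 78 − 9·sin23.7° = 410.1 kN/m
Driving force T = W sinα + V cosα = 537·sin23.7° + 9·cos23.7° = 224.1 kN/m
Resisting force R = c_j·L + N'·tanφ = 35·11.6 + 410.1·tan14.2° = 406.0 + 103.8 = 509.8 kN/m
FS = R / T = 509.8 / 224.1 = 2.275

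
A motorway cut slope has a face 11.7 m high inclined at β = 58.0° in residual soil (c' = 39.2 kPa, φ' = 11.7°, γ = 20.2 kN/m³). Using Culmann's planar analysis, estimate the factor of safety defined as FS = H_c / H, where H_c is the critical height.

H_c = (4c'/γ) · sinβ cosφ' / [1 − cos(β − φ')]
    = (4·39.2/20.2) · sin58.0°·cos11.7° / [1 − cos46.3°]
    = 7.762 · 0.8304 / 0.3091 = 20.85 m
FS = H_c / H = 20.85 / 11.7 = 1.782

FS = 1.78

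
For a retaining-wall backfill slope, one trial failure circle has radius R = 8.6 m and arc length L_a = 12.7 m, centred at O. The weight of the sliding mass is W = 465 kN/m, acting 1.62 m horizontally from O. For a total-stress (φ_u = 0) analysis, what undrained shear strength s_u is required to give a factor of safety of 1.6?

s_u = 11.0 kPa

FS = s_u·L_a·R / (W·d), so s_u = FS·W·d / (L_a·R).
s_u = 1.6·465·1.62 / (12.70·8.6) = 1205.3 / 109.22 = 11.04 kPa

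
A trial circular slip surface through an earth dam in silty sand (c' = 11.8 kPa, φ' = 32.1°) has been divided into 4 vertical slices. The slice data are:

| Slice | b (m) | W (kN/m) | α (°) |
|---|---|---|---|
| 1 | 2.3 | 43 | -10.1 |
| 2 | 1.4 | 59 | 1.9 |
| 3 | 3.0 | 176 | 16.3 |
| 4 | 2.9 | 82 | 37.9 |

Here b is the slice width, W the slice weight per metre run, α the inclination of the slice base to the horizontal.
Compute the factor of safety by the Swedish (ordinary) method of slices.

Ordinary method of slices: FS = Σ[c'·Δl_i + (W_i cosα_i)·tanφ'] / Σ W_i sinα_i, with Δl_i = b_i / cosα_i.
Slice 1: Δl = 2.3/cos(-10.1°) = 2.336 m; N'_1 = 43·cos(-10.1°) = 42.3; c'Δl = 27.57; W sinα = -7.5
Slice 2: Δl = 1.4/cos1.9° = 1.401 m; N'_2 = 59·cos1.9° = 59.0; c'Δl = 16.53; W sinα = 2.0
Slice 3: Δl = 3.0/cos16.3° = 3.126 m; N'_3 = 176·cos16.3° = 168.9; c'Δl = 36.88; W sinα = 49.4
Slice 4: Δl = 2.9/cos37.9° = 3.675 m; N'_4 = 82·cos37.9° = 64.7; c'Δl = 43.37; W sinα = 50.4
Σc'Δl = 124.3 kN/m; ΣN' = 334.9 kN/m; ΣW sinα = 94.2 kN/m
Resisting = 124.3 + 334.9·tan32.1° = 124.3 + 210.1 = 334.4 kN/m
FS = 334.4 / 94.2 = 3.551

FS = 3.55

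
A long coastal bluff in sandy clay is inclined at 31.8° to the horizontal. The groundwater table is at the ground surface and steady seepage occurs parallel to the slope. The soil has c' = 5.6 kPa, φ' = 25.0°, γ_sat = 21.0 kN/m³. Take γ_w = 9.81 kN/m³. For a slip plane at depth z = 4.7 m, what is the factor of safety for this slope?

With seepage parallel to the slope and the water table at the surface, the effective normal stress on the slip plane uses the buoyant unit weight γ' = γ_sat − γ_w while the driving shear stress uses γ_sat:
FS = [c' + γ' z cos²β tanφ'] / [γ_sat z sinβ cosβ]
γ' = 21.0 − 9.81 = 11.19 kN/m³
Numerator = 5.6 + 11.19·4.7·cos²31.8°·tan25.0° = 5.6 + 11.19·4.7·0.7223·0.4663 = 23.314 kPa
Denominator = 21.0·4.7·sin31.8°·cos31.8° = 21.0·4.7·0.5270·0.8499 = 44.203 kPa
FS = 23.314 / 44.203 = 0.527

FS = 0.53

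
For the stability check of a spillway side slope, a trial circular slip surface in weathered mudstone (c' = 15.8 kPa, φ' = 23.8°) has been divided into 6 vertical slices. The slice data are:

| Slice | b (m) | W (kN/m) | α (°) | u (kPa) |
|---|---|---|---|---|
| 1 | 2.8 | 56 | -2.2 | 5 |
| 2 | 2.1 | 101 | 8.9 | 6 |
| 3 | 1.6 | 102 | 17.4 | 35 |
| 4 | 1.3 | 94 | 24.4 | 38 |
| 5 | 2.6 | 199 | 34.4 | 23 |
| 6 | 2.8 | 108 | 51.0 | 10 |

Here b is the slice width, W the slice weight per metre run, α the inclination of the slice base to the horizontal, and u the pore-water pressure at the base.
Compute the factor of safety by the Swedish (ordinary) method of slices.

FS = 1.38

Ordinary method of slices: FS = Σ[c'·Δl_i + (W_i cosα_i − u_i·Δl_i)·tanφ'] / Σ W_i sinα_i, with Δl_i = b_i / cosα_i.
Slice 1: Δl = 2.8/cos(-2.2°) = 2.802 m; N'_1 = 56·cos(-2.2°) − 5·2.802 = 41.9; c'Δl = 44.27; W sinα = -2.1
Slice 2: Δl = 2.1/cos8.9° = 2.126 m; N'_2 = 101·cos8.9° − 6·2.126 = 87.0; c'Δl = 33.58; W sinα = 15.6
Slice 3: Δl = 1.6/cos17.4° = 1.677 m; N'_3 = 102·cos17.4° − 35·1.677 = 38.6; c'Δl = 26.49; W sinα = 30.5
Slice 4: Δl = 1.3/cos24.4° = 1.427 m; N'_4 = 94·cos24.4° − 38·1.427 = 31.4; c'Δl = 22.55; W sinα = 38.8
Slice 5: Δl = 2.6/cos34.4° = 3.151 m; N'_5 = 199·cos34.4° − 23·3.151 = 91.7; c'Δl = 49.79; W sinα = 112.4
Slice 6: Δl = 2.8/cos51.0° = 4.449 m; N'_6 = 108·cos51.0° − 10·4.449 = 23.5; c'Δl = 70.30; W sinα = 83.9
Σc'Δl = 247.0 kN/m; ΣN' = 314.2 kN/m; ΣW sinα = 279.2 kN/m
Resisting = 247.0 + 314.2·tan23.8° = 247.0 + 138.6 = 385.6 kN/m
FS = 385.6 / 279.2 = 1.381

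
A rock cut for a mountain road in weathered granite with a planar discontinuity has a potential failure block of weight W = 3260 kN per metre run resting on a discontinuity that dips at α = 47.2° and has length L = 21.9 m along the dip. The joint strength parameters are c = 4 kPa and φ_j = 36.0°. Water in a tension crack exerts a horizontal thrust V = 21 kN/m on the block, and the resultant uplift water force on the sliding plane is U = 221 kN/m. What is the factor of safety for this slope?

FS = 0.63

Resolving the block weight along and normal to the plane and applying the Mohr–Coulomb strength on the joint:
N' = W cosα − U − V sinα = 3260·cos47.2° − 221 − 21·sin47.2° = 1978.6 kN/m
Driving force T = W sinα + V cosα = 3260·sin47.2° + 21·cos47.2° = 2406.2 kN/m
Resisting force R = c·L + N'·tanφ_j = 4·21.9 + 1978.6·tan36.0° = 87.6 + 1437.5 = 1525.1 kN/m
FS = R / T = 1525.1 / 2406.2 = 0.634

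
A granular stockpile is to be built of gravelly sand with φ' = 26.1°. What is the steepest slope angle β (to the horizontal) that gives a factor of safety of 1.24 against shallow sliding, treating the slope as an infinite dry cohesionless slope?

For an infinite dry cohesionless slope FS = tanφ'/tanβ, so tanβ = tanφ' / FS.
tanβ = tan26.1° / 1.24 = 0.4899 / 1.24 = 0.3951
β = arctan(0.3951) = 21.56°

β = 21.6°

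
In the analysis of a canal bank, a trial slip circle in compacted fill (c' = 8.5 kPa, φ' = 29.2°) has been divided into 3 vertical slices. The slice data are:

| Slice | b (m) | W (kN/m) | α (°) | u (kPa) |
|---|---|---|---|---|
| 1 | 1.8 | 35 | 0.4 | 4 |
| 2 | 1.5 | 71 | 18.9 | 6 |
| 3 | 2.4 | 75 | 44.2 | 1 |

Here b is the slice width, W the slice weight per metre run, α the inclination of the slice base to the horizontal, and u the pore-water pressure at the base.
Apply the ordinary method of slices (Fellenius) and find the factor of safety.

FS = 1.76

Ordinary method of slices: FS = Σ[c'·Δl_i + (W_i cosα_i − u_i·Δl_i)·tanφ'] / Σ W_i sinα_i, with Δl_i = b_i / cosα_i.
Slice 1: Δl = 1.8/cos0.4° = 1.800 m; N'_1 = 35·cos0.4° − 4·1.800 = 27.8; c'Δl = 15.30; W sinα = 0.2
Slice 2: Δl = 1.5/cos18.9° = 1.585 m; N'_2 = 71·cos18.9° − 6·1.585 = 57.7; c'Δl = 13.48; W sinα = 23.0
Slice 3: Δl = 2.4/cos44.2° = 3.348 m; N'_3 = 75·cos44.2° − 1·3.348 = 50.4; c'Δl = 28.46; W sinα = 52.3
Σc'Δl = 57.2 kN/m; ΣN' = 135.9 kN/m; ΣW sinα = 75.5 kN/m
Resisting = 57.2 + 135.9·tan29.2° = 57.2 + 75.9 = 133.2 kN/m
FS = 133.2 / 75.5 = 1.763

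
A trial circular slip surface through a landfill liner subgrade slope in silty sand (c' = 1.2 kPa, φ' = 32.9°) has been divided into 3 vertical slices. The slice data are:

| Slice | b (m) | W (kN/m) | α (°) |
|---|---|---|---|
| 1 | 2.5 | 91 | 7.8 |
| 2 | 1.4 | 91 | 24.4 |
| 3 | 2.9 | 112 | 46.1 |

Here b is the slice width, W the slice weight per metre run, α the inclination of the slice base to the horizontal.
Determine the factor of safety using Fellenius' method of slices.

FS = 1.32

Ordinary method of slices: FS = Σ[c'·Δl_i + (W_i cosα_i)·tanφ'] / Σ W_i sinα_i, with Δl_i = b_i / cosα_i.
Slice 1: Δl = 2.5/cos7.8° = 2.523 m; N'_1 = 91·cos7.8° = 90.2; c'Δl = 3.03; W sinα = 12.4
Slice 2: Δl = 1.4/cos24.4° = 1.537 m; N'_2 = 91·cos24.4° = 82.9; c'Δl = 1.84; W sinα = 37.6
Slice 3: Δl = 2.9/cos46.1° = 4.182 m; N'_3 = 112·cos46.1° = 77.7; c'Δl = 5.02; W sinα = 80.7
Σc'Δl = 9.9 kN/m; ΣN' = 250.7 kN/m; ΣW sinα = 130.6 kN/m
Resisting = 9.9 + 250.7·tan32.9° = 9.9 + 162.2 = 172.1 kN/m
FS = 172.1 / 130.6 = 1.317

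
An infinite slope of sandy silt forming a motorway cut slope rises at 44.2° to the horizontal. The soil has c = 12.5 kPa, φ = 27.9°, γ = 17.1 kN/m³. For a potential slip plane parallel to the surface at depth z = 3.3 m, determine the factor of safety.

For an infinite slope with a slip plane parallel to the surface (no pore pressure): FS = [c + γz cos²β tanφ] / [γz sinβ cosβ].
γz = 17.1·3.3 = 56.43 kN/m²
Numerator = 12.5 + 56.43·cos²44.2°·tan27.9° = 12.5 + 56.43·0.5140·0.5295 = 27.856 kPa
Denominator = 56.43·sin44.2°·cos44.2° = 56.43·0.6972·0.7169 = 28.204 kPa
FS = 27.856 / 28.204 = 0.988

FS = 0.99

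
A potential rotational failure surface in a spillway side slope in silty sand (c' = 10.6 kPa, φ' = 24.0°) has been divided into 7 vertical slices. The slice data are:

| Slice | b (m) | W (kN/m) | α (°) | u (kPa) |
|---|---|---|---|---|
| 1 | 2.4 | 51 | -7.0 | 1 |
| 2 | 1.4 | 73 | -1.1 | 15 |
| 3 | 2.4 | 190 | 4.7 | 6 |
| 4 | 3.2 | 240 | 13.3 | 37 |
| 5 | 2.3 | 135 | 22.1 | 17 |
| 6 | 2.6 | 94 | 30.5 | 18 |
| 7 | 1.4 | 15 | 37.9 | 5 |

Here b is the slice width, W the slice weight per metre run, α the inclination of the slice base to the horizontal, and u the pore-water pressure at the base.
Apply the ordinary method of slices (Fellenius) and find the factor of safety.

FS = 2.34

Ordinary method of slices: FS = Σ[c'·Δl_i + (W_i cosα_i − u_i·Δl_i)·tanφ'] / Σ W_i sinα_i, with Δl_i = b_i / cosα_i.
Slice 1: Δl = 2.4/cos(-7.0°) = 2.418 m; N'_1 = 51·cos(-7.0°) − 1·2.418 = 48.2; c'Δl = 25.63; W sinα = -6.2
Slice 2: Δl = 1.4/cos(-1.1°) = 1.400 m; N'_2 = 73·cos(-1.1°) − 15·1.400 = 52.0; c'Δl = 14.84; W sinα = -1.4
Slice 3: Δl = 2.4/cos4.7° = 2.408 m; N'_3 = 190·cos4.7° − 6·2.408 = 174.9; c'Δl = 25.53; W sinα = 15.6
Slice 4: Δl = 3.2/cos13.3° = 3.288 m; N'_4 = 240·cos13.3° − 37·3.288 = 111.9; c'Δl = 34.85; W sinα = 55.2
Slice 5: Δl = 2.3/cos22.1° = 2.482 m; N'_5 = 135·cos22.1° − 17·2.482 = 82.9; c'Δl = 26.31; W sinα = 50.8
Slice 6: Δl = 2.6/cos30.5° = 3.018 m; N'_6 = 94·cos30.5° − 18·3.018 = 26.7; c'Δl = 31.99; W sinα = 47.7
Slice 7: Δl = 1.4/cos37.9° = 1.774 m; N'_7 = 15·cos37.9° − 5·1.774 = 3.0; c'Δl = 18.81; W sinα = 9.2
Σc'Δl = 178.0 kN/m; ΣN' = 499.5 kN/m; ΣW sinα = 170.9 kN/m
Resisting = 178.0 + 499.5·tan24.0° = 178.0 + 222.4 = 400.4 kN/m
FS = 400.4 / 170.9 = 2.343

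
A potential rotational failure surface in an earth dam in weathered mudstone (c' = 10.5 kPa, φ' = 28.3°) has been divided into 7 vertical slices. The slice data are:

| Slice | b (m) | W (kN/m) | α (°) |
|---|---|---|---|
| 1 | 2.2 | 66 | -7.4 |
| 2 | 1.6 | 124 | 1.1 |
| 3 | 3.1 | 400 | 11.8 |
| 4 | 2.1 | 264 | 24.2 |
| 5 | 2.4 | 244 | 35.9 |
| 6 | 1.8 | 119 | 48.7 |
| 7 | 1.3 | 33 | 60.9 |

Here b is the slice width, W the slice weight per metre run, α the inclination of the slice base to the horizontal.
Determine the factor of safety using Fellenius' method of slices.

Ordinary method of slices: FS = Σ[c'·Δl_i + (W_i cosα_i)·tanφ'] / Σ W_i sinα_i, with Δl_i = b_i / cosα_i.
Slice 1: Δl = 2.2/cos(-7.4°) = 2.218 m; N'_1 = 66·cos(-7.4°) = 65.5; c'Δl = 23.29; W sinα = -8.5
Slice 2: Δl = 1.6/cos1.1° = 1.600 m; N'_2 = 124·cos1.1° = 124.0; c'Δl = 16.80; W sinα = 2.4
Slice 3: Δl = 3.1/cos11.8° = 3.167 m; N'_3 = 400·cos11.8° = 391.5; c'Δl = 33.25; W sinα = 81.8
Slice 4: Δl = 2.1/cos24.2° = 2.302 m; N'_4 = 264·cos24.2° = 240.8; c'Δl = 24.17; W sinα = 108.2
Slice 5: Δl = 2.4/cos35.9° = 2.963 m; N'_5 = 244·cos35.9° = 197.7; c'Δl = 31.11; W sinα = 143.1
Slice 6: Δl = 1.8/cos48.7° = 2.727 m; N'_6 = 119·cos48.7° = 78.5; c'Δl = 28.64; W sinα = 89.4
Slice 7: Δl = 1.3/cos60.9° = 2.673 m; N'_7 = 33·cos60.9° = 16.0; c'Δl = 28.07; W sinα = 28.8
Σc'Δl = 185.3 kN/m; ΣN' = 1114.0 kN/m; ΣW sinα = 445.2 kN/m
Resisting = 185.3 + 1114.0·tan28.3° = 185.3 + 599.8 = 785.2 kN/m
FS = 785.2 / 445.2 = 1.764

FS = 1.76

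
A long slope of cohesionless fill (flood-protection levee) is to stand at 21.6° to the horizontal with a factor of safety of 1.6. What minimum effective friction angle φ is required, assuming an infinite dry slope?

φ = 32.4°

FS = tanφ/tanβ ⇒ tanφ = FS · tanβ = 1.6 · tan21.6° = 0.6335
φ = arctan(0.6335) = 32.35°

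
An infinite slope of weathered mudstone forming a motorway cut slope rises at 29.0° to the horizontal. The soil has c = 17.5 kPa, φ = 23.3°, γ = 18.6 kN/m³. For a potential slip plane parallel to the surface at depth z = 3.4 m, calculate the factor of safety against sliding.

FS = 1.43

For an infinite slope with a slip plane parallel to the surface (no pore pressure): FS = [c + γz cos²β tanφ] / [γz sinβ cosβ].
γz = 18.6·3.4 = 63.24 kN/m²
Numerator = 17.5 + 63.24·cos²29.0°·tan23.3° = 17.5 + 63.24·0.7650·0.4307 = 38.334 kPa
Denominator = 63.24·sin29.0°·cos29.0° = 63.24·0.4848·0.8746 = 26.815 kPa
FS = 38.334 / 26.815 = 1.430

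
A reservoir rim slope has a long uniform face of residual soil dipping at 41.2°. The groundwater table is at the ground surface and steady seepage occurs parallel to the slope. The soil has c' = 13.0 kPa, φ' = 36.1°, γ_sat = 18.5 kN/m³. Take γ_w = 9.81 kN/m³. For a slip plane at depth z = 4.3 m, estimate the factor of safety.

With seepage parallel to the slope and the water table at the surface, the effective normal stress on the slip plane uses the buoyant unit weight γ' = γ_sat − γ_w while the driving shear stress uses γ_sat:
FS = [c' + γ' z cos²β tanφ'] / [γ_sat z sinβ cosβ]
γ' = 18.5 − 9.81 = 8.69 kN/m³
Numerator = 13.0 + 8.69·4.3·cos²41.2°·tan36.1° = 13.0 + 8.69·4.3·0.5661·0.7292 = 28.426 kPa
Denominator = 18.5·4.3·sin41.2°·cos41.2° = 18.5·4.3·0.6587·0.7524 = 39.426 kPa
FS = 28.426 / 39.426 = 0.721

FS = 0.72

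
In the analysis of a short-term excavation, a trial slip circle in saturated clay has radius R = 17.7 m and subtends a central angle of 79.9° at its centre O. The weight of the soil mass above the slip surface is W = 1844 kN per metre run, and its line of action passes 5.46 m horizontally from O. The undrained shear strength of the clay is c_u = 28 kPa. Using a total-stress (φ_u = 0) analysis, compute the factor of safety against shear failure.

Taking moments about the centre O, the resisting moment is provided by the undrained shear strength acting along the arc:
Arc length L_a = R·θ = 17.7·(79.9°·π/180) = 17.7·1.3945 = 24.68 m
M_R = c_u·L_a·R = 28·24.68·17.7 = 12232.9 kN·m/m
M_D = W·d = 1844·5.46 = 10068.2 kN·m/m
FS = M_R / M_D = 12232.9 / 10068.2 = 1.215

FS = 1.21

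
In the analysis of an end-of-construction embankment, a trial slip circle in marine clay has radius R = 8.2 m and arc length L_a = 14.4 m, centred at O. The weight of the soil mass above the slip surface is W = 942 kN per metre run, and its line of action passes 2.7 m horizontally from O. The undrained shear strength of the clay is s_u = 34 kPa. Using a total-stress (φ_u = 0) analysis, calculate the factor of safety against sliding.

Taking moments about the centre O, the resisting moment is provided by the undrained shear strength acting along the arc:
M_R = s_u·L_a·R = 34·14.40·8.2 = 4014.7 kN·m/m
M_D = W·d = 942·2.7 = 2543.4 kN·m/m
FS = M_R / M_D = 4014.7 / 2543.4 = 1.578

FS = 1.58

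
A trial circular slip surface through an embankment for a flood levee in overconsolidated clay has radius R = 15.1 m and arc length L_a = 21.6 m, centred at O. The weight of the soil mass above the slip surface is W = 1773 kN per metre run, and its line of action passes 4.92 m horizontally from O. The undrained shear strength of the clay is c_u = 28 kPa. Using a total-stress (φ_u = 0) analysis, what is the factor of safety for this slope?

FS = 1.05

Taking moments about the centre O, the resisting moment is provided by the undrained shear strength acting along the arc:
M_R = c_u·L_a·R = 28·21.60·15.1 = 9132.5 kN·m/m
M_D = W·d = 1773·4.92 = 8723.2 kN·m/m
FS = M_R / M_D = 9132.5 / 8723.2 = 1.047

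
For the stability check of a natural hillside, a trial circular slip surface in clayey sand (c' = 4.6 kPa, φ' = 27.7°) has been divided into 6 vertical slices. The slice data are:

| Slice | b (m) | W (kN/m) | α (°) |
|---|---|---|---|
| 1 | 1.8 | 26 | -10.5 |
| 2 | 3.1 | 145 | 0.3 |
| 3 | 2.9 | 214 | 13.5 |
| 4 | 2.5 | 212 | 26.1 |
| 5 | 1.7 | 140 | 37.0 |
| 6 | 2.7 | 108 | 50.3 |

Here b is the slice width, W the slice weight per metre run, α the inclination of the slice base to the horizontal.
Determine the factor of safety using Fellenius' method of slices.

Ordinary method of slices: FS = Σ[c'·Δl_i + (W_i cosα_i)·tanφ'] / Σ W_i sinα_i, with Δl_i = b_i / cosα_i.
Slice 1: Δl = 1.8/cos(-10.5°) = 1.831 m; N'_1 = 26·cos(-10.5°) = 25.6; c'Δl = 8.42; W sinα = -4.7
Slice 2: Δl = 3.1/cos0.3° = 3.100 m; N'_2 = 145·cos0.3° = 145.0; c'Δl = 14.26; W sinα = 0.8
Slice 3: Δl = 2.9/cos13.5° = 2.982 m; N'_3 = 214·cos13.5° = 208.1; c'Δl = 13.72; W sinα = 50.0
Slice 4: Δl = 2.5/cos26.1° = 2.784 m; N'_4 = 212·cos26.1° = 190.4; c'Δl = 12.81; W sinα = 93.3
Slice 5: Δl = 1.7/cos37.0° = 2.129 m; N'_5 = 140·cos37.0° = 111.8; c'Δl = 9.79; W sinα = 84.3
Slice 6: Δl = 2.7/cos50.3° = 4.227 m; N'_6 = 108·cos50.3° = 69.0; c'Δl = 19.44; W sinα = 83.1
Σc'Δl = 78.4 kN/m; ΣN' = 749.8 kN/m; ΣW sinα = 306.6 kN/m
Resisting = 78.4 + 749.8·tan27.7° = 78.4 + 393.7 = 472.1 kN/m
FS = 472.1 / 306.6 = 1.540

FS = 1.54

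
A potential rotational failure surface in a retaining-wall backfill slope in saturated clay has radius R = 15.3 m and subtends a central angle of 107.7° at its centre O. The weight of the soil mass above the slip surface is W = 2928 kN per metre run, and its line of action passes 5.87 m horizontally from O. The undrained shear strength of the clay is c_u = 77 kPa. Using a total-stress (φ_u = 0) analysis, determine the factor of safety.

FS = 1.97

Taking moments about the centre O, the resisting moment is provided by the undrained shear strength acting along the arc:
Arc length L_a = R·θ = 15.3·(107.7°·π/180) = 15.3·1.8797 = 28.76 m
M_R = c_u·L_a·R = 77·28.76·15.3 = 33881.8 kN·m/m
M_D = W·d = 2928·5.87 = 17187.4 kN·m/m
FS = M_R / M_D = 33881.8 / 17187.4 = 1.971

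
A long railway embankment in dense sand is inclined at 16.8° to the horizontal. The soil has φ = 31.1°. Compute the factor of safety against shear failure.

FS = 2.00

For a dry cohesionless infinite slope the factor of safety is FS = tanφ / tanβ.
FS = tan31.1° / tan16.8° = 0.6032 / 0.3019 = 1.998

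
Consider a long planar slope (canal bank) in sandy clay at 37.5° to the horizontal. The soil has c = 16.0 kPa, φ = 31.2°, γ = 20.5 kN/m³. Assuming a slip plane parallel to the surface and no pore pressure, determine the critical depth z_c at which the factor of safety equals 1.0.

z_c = 7.67 m

Setting FS = 1.00 in FS = [c + γz cos²β tanφ] / [γz sinβ cosβ] and solving for z:
z = c / [γ cosβ (FS·sinβ − cosβ·tanφ)]
  = 16.0 / [20.5·cos37.5°·(1.00·sin37.5° − cos37.5°·tan31.2°)]
  = 16.0 / [20.5·0.7934·(1.00·0.6088 − 0.7934·0.6056)]
  = 16.0 / 2.0865 = 7.668 m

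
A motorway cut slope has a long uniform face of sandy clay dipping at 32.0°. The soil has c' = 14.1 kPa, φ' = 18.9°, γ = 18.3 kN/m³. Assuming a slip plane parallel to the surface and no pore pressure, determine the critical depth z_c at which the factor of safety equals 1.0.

z_c = 3.79 m

Setting FS = 1.00 in FS = [c' + γz cos²β tanφ'] / [γz sinβ cosβ] and solving for z:
z = c' / [γ cosβ (FS·sinβ − cosβ·tanφ')]
  = 14.1 / [18.3·cos32.0°·(1.00·sin32.0° − cos32.0°·tan18.9°)]
  = 14.1 / [18.3·0.8480·(1.00·0.5299 − 0.8480·0.3424)]
  = 14.1 / 3.7179 = 3.792 m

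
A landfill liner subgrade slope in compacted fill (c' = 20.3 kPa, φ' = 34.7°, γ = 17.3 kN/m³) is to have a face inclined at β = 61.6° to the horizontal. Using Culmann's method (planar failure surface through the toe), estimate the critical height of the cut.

H_c = 31.37 m

Culmann's analysis gives the critical failure plane at α_cr = (β + φ')/2 = (61.6 + 34.7)/2 = 48.2°, and the critical height
H_c = (4c'/γ) · sinβ cosφ' / [1 − cos(β − φ')]
    = (4·20.3/17.3) · sin61.6°·cos34.7° / [1 − cos(26.9°)]
    = 4.694 · 0.8796·0.8221 / [1 − 0.8918]
    = 4.694 · 0.7232 / 0.1082
    = 31.37 m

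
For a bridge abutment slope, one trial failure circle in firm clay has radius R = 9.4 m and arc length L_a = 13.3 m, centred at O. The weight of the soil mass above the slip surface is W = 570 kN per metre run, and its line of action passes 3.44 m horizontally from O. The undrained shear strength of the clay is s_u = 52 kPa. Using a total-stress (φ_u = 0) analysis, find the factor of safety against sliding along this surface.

Taking moments about the centre O, the resisting moment is provided by the undrained shear strength acting along the arc:
M_R = s_u·L_a·R = 52·13.30·9.4 = 6501.0 kN·m/m
M_D = W·d = 570·3.44 = 1960.8 kN·m/m
FS = M_R / M_D = 6501.0 / 1960.8 = 3.316

FS = 3.32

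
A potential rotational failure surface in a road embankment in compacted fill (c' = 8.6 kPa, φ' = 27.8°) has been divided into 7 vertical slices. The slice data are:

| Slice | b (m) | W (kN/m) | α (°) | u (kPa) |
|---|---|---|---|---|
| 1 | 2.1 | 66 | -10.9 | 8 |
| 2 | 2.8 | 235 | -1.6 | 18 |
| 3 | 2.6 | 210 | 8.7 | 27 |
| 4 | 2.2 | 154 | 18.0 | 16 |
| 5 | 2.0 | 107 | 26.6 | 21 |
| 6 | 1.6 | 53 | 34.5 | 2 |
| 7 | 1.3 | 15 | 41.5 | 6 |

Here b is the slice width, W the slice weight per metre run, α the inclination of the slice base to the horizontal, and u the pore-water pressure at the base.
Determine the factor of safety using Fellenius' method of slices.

FS = 2.94

Ordinary method of slices: FS = Σ[c'·Δl_i + (W_i cosα_i − u_i·Δl_i)·tanφ'] / Σ W_i sinα_i, with Δl_i = b_i / cosα_i.
Slice 1: Δl = 2.1/cos(-10.9°) = 2.139 m; N'_1 = 66·cos(-10.9°) − 8·2.139 = 47.7; c'Δl = 18.39; W sinα = -12.5
Slice 2: Δl = 2.8/cos(-1.6°) = 2.801 m; N'_2 = 235·cos(-1.6°) − 18·2.801 = 184.5; c'Δl = 24.09; W sinα = -6.6
Slice 3: Δl = 2.6/cos8.7° = 2.630 m; N'_3 = 210·cos8.7° − 27·2.630 = 136.6; c'Δl = 22.62; W sinα = 31.8
Slice 4: Δl = 2.2/cos18.0° = 2.313 m; N'_4 = 154·cos18.0° − 16·2.313 = 109.5; c'Δl = 19.89; W sinα = 47.6
Slice 5: Δl = 2.0/cos26.6° = 2.237 m; N'_5 = 107·cos26.6° − 21·2.237 = 48.7; c'Δl = 19.24; W sinα = 47.9
Slice 6: Δl = 1.6/cos34.5° = 1.941 m; N'_6 = 53·cos34.5° − 2·1.941 = 39.8; c'Δl = 16.70; W sinα = 30.0
Slice 7: Δl = 1.3/cos41.5° = 1.736 m; N'_7 = 15·cos41.5° − 6·1.736 = 0.8; c'Δl = 14.93; W sinα = 9.9
Σc'Δl = 135.9 kN/m; ΣN' = 567.5 kN/m; ΣW sinα = 148.2 kN/m
Resisting = 135.9 + 567.5·tan27.8° = 135.9 + 299.2 = 435.1 kN/m
FS = 435.1 / 148.2 = 2.936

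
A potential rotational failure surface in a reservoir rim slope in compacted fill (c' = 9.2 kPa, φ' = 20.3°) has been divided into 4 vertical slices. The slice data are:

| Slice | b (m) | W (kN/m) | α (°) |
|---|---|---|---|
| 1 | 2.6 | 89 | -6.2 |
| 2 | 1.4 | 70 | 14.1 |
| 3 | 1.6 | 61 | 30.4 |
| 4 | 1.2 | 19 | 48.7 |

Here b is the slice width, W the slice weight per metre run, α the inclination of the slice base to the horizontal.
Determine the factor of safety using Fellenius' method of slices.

FS = 2.91

Ordinary method of slices: FS = Σ[c'·Δl_i + (W_i cosα_i)·tanφ'] / Σ W_i sinα_i, with Δl_i = b_i / cosα_i.
Slice 1: Δl = 2.6/cos(-6.2°) = 2.615 m; N'_1 = 89·cos(-6.2°) = 88.5; c'Δl = 24.06; W sinα = -9.6
Slice 2: Δl = 1.4/cos14.1° = 1.443 m; N'_2 = 70·cos14.1° = 67.9; c'Δl = 13.28; W sinα = 17.1
Slice 3: Δl = 1.6/cos30.4° = 1.855 m; N'_3 = 61·cos30.4° = 52.6; c'Δl = 17.07; W sinα = 30.9
Slice 4: Δl = 1.2/cos48.7° = 1.818 m; N'_4 = 19·cos48.7° = 12.5; c'Δl = 16.73; W sinα = 14.3
Σc'Δl = 71.1 kN/m; ΣN' = 221.5 kN/m; ΣW sinα = 52.6 kN/m
Resisting = 71.1 + 221.5·tan20.3° = 71.1 + 81.9 = 153.1 kN/m
FS = 153.1 / 52.6 = 2.911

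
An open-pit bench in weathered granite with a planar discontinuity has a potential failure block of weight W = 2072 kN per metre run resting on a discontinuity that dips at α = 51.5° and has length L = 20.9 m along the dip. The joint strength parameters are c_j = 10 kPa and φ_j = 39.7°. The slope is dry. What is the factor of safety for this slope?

Resolving the block weight along and normal to the plane and applying the Mohr–Coulomb strength on the joint:
N' = W cosα = 2072·cos51.5° = 1289.9 kN/m
Driving force T = W sinα = 2072·sin51.5° = 1621.6 kN/m
Resisting force R = c_j·L + N'·tanφ_j = 10·20.9 + 1289.9·tan39.7° = 209.0 + 1070.9 = 1279.9 kN/m
FS = R / T = 1279.9 / 1621.6 = 0.789

FS = 0.79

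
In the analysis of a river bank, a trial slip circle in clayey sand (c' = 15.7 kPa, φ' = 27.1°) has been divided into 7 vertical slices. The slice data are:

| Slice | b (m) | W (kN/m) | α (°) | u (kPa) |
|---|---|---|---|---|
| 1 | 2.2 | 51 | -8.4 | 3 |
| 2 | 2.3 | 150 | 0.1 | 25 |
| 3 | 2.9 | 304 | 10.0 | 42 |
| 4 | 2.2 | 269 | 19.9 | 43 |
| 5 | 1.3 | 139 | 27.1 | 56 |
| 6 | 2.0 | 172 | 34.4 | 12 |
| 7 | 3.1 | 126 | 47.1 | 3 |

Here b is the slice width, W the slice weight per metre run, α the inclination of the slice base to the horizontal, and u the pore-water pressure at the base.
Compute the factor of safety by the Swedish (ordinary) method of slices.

FS = 1.64

Ordinary method of slices: FS = Σ[c'·Δl_i + (W_i cosα_i − u_i·Δl_i)·tanφ'] / Σ W_i sinα_i, with Δl_i = b_i / cosα_i.
Slice 1: Δl = 2.2/cos(-8.4°) = 2.224 m; N'_1 = 51·cos(-8.4°) − 3·2.224 = 43.8; c'Δl = 34.91; W sinα = -7.5
Slice 2: Δl = 2.3/cos0.1° = 2.300 m; N'_2 = 150·cos0.1° − 25·2.300 = 92.5; c'Δl = 36.11; W sinα = 0.3
Slice 3: Δl = 2.9/cos10.0° = 2.945 m; N'_3 = 304·cos10.0° − 42·2.945 = 175.7; c'Δl = 46.23; W sinα = 52.8
Slice 4: Δl = 2.2/cos19.9° = 2.340 m; N'_4 = 269·cos19.9° − 43·2.340 = 152.3; c'Δl = 36.73; W sinα = 91.6
Slice 5: Δl = 1.3/cos27.1° = 1.460 m; N'_5 = 139·cos27.1° − 56·1.460 = 42.0; c'Δl = 22.93; W sinα = 63.3
Slice 6: Δl = 2.0/cos34.4° = 2.424 m; N'_6 = 172·cos34.4° − 12·2.424 = 112.8; c'Δl = 38.06; W sinα = 97.2
Slice 7: Δl = 3.1/cos47.1° = 4.554 m; N'_7 = 126·cos47.1° − 3·4.554 = 72.1; c'Δl = 71.50; W sinα = 92.3
Σc'Δl = 286.5 kN/m; ΣN' = 691.2 kN/m; ΣW sinα = 390.0 kN/m
Resisting = 286.5 + 691.2·tan27.1° = 286.5 + 353.7 = 640.2 kN/m
FS = 640.2 / 390.0 = 1.642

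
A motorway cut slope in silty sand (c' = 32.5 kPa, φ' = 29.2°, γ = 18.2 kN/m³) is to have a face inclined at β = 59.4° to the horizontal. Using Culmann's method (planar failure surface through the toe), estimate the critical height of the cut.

Culmann's analysis gives the critical failure plane at α_cr = (β + φ')/2 = (59.4 + 29.2)/2 = 44.3°, and the critical height
H_c = (4c'/γ) · sinβ cosφ' / [1 − cos(β − φ')]
    = (4·32.5/18.2) · sin59.4°·cos29.2° / [1 − cos(30.2°)]
    = 7.143 · 0.8607·0.8729 / [1 − 0.8643]
    = 7.143 · 0.7514 / 0.1357
    = 39.54 m

H_c = 39.54 m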